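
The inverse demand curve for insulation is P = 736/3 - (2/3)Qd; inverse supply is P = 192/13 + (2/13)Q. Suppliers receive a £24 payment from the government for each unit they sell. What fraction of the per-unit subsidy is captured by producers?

Producer share = 0.1875

Pre-subsidy: 736/3 - (2/3)Q = 192/13 + (2/13)Q gives Q* = 281 and P* = 58.
With the subsidy, sellers receive Ps = Pb + 24 for each unit, where Pb is the price buyers pay.
On the curves, Pb = 736/3 - (2/3)Q and Ps = 192/13 + (2/13)Q; the wedge Ps − Pb = 24 gives 192/13 + (2/13)Q − (736/3 - (2/3)Q) = 24, so Q' = 310.25.
Then Pb = 736/3 − (2/3)·310.25 = 38.5 and Ps = 192/13 + (2/13)·310.25 = 62.5.
Buyers' price falls by P* − Pb = 58 − 38.5 = 19.5; sellers' price rises by Ps − P* = 62.5 − 58 = 4.5.
So producers capture 4.5/24 = 0.1875 of each unit of subsidy.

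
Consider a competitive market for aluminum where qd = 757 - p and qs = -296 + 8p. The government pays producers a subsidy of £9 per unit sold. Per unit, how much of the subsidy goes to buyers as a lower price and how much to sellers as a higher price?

Pre-subsidy: 757 - p = -296 + 8p gives p* = 117, q* = 640.
With the subsidy, sellers receive ps = pb + 9 for each unit, where pb is the price buyers pay.
Supply in terms of pb becomes qs = -296 + 8(pb + 9) = -224 + 8pb. Setting this equal to demand: 757 - pb = -224 + 8pb, so pb = 109.
Sellers receive ps = 109 + 9 = 118; q' = 757 − 1·109 = 648.
Buyers' price falls by p* − pb = 117 − 109 = 8; sellers' price rises by ps − p* = 118 − 117 = 1.

Buyers gain £8 per unit; sellers gain £1 per unit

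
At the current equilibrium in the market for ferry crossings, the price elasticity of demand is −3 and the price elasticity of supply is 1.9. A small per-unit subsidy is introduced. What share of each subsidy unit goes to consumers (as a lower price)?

For a small subsidy around the equilibrium, the benefit split depends on the relative slopes, which at a point are proportional to the elasticities.
Buyer share = εs/(εs + |εd|) = 1.9/(1.9 + 3) = 19/49; seller share = |εd|/(εs + |εd|) = 30/49.

Consumer share = 19/49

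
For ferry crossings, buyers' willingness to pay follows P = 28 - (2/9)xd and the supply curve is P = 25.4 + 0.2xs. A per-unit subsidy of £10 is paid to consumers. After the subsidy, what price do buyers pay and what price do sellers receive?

Buyers pay 406/19; sellers receive 596/19

Pre-subsidy: 28 - (2/9)x = 25.4 + 0.2x gives x* = 117/19 and P* = 506/19.
With the rebate, buyers effectively pay Pb = Ps − 10, where Ps is the price sellers receive.
On the curves, Pb = 28 - (2/9)x and Ps = 25.4 + 0.2x; the wedge Ps − Pb = 10 gives 25.4 + 0.2x − (28 - (2/9)x) = 10, so x' = 567/19.
Then Pb = 28 − (2/9)·(567/19) = 406/19 and Ps = 25.4 + 0.2·(567/19) = 596/19.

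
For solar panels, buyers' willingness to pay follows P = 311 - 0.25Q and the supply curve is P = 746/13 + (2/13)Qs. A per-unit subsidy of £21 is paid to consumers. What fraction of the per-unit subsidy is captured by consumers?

Consumer share = 13/21

Pre-subsidy: 311 - 0.25Q = 746/13 + (2/13)Q gives Q* = 628 and P* = 154.
With the rebate, buyers effectively pay Pb = Ps − 21, where Ps is the price sellers receive.
On the curves, Pb = 311 - 0.25Q and Ps = 746/13 + (2/13)Q; the wedge Ps − Pb = 21 gives 746/13 + (2/13)Q − (311 - 0.25Q) = 21, so Q' = 680.
Then Pb = 311 − 0.25·680 = 141 and Ps = 746/13 + (2/13)·680 = 162.
Buyers' price falls by P* − Pb = 154 − 141 = 13; sellers' price rises by Ps − P* = 162 − 154 = 8.
So consumers capture 13/21 = 13/21 of each unit of subsidy.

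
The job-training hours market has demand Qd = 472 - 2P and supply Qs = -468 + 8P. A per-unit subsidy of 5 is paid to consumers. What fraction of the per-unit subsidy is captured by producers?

Producer share = 0.2

Pre-subsidy: 472 - 2P = -468 + 8P gives P* = 94, Q* = 284.
With the rebate, buyers effectively pay Pb = Ps − 5, where Ps is the price sellers receive.
Demand in terms of Ps becomes Qd = 472 − 2(Ps − 5) = 482 - 2Ps. Setting this equal to supply: 482 - 2Ps = -468 + 8Ps, so Ps = 95.
Buyers pay Pb = 95 − 5 = 90; Q' = -468 + 8·95 = 292.
Buyers' price falls by P* − Pb = 94 − 90 = 4; sellers' price rises by Ps − P* = 95 − 94 = 1.
So producers capture 1/5 = 0.2 of each unit of subsidy.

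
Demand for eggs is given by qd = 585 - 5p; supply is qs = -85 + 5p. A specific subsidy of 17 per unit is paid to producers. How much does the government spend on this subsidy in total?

Pre-subsidy: 585 - 5p = -85 + 5p gives p* = 67, q* = 250.
With the subsidy, sellers receive ps = pb + 17 for each unit, where pb is the price buyers pay.
Supply in terms of pb becomes qs = -85 + 5(pb + 17) = 0 + 5pb. Setting this equal to demand: 585 - 5pb = 0 + 5pb, so pb = 58.5.
Sellers receive ps = 58.5 + 17 = 75.5; q' = 585 − 5·58.5 = 292.5.
Government outlay = subsidy × quantity = 17 × 292.5 = 4972.5.

Government cost = 4972.5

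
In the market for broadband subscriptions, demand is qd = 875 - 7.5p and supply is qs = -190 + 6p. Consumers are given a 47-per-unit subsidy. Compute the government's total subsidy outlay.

Pre-subsidy: 875 - 7.5p = -190 + 6p gives p* = 710/9, q* = 850/3.
With the rebate, buyers effectively pay pb = ps − 47, where ps is the price sellers receive.
Demand in terms of ps becomes qd = 875 − 7.5(ps − 47) = 1227.5 - 7.5ps. Setting this equal to supply: 1227.5 - 7.5ps = -190 + 6ps, so ps = 105.
Buyers pay pb = 105 − 47 = 58; q' = -190 + 6·105 = 440.
Government outlay = subsidy × quantity = 47 × 440 = 20680.

Government cost = 20680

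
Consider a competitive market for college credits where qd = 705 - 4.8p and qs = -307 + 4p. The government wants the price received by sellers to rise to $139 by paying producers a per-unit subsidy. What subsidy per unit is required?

At a seller price of 139, quantity supplied is -307 + 4·139 = 249.
Buyers absorb 249 only when they pay pb with 705 − 4.8·pb = 249, i.e. pb = 95.
s = ps − pb = 139 − 95 = 44.

Required subsidy s = $44 per unit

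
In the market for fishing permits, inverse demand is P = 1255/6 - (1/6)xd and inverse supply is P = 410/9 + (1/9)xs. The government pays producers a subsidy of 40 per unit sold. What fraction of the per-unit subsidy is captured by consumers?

Consumer share = 0.6

Pre-subsidy: 1255/6 - (1/6)x = 410/9 + (1/9)x gives x* = 589 and P* = 111.
With the subsidy, sellers receive Ps = Pb + 40 for each unit, where Pb is the price buyers pay.
On the curves, Pb = 1255/6 - (1/6)x and Ps = 410/9 + (1/9)x; the wedge Ps − Pb = 40 gives 410/9 + (1/9)x − (1255/6 - (1/6)x) = 40, so x' = 733.
Then Pb = 1255/6 − (1/6)·733 = 87 and Ps = 410/9 + (1/9)·733 = 127.
Buyers' price falls by P* − Pb = 111 − 87 = 24; sellers' price rises by Ps − P* = 127 − 111 = 16.
So consumers capture 24/40 = 0.6 of each unit of subsidy.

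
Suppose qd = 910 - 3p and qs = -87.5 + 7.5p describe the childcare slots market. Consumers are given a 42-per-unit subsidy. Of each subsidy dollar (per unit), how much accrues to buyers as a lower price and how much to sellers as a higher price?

Pre-subsidy: 910 - 3p = -87.5 + 7.5p gives p* = 95, q* = 625.
With the rebate, buyers effectively pay pb = ps − 42, where ps is the price sellers receive.
Demand in terms of ps becomes qd = 910 − 3(ps − 42) = 1036 - 3ps. Setting this equal to supply: 1036 - 3ps = -87.5 + 7.5ps, so ps = 107.
Buyers pay pb = 107 − 42 = 65; q' = -87.5 + 7.5·107 = 715.
Buyers' price falls by p* − pb = 95 − 65 = 30; sellers' price rises by ps − p* = 107 − 95 = 12.

Buyers gain 30 per unit; sellers gain 12 per unit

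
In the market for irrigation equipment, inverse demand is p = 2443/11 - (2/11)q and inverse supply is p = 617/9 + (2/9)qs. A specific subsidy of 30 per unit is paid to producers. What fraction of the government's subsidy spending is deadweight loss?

Pre-subsidy: 2443/11 - (2/11)q = 617/9 + (2/9)q gives q* = 380 and p* = 153.
With the subsidy, sellers receive ps = pb + 30 for each unit, where pb is the price buyers pay.
On the curves, pb = 2443/11 - (2/11)q and ps = 617/9 + (2/9)q; the wedge ps − pb = 30 gives 617/9 + (2/9)q − (2443/11 - (2/11)q) = 30, so q' = 454.25.
Then pb = 2443/11 − (2/11)·454.25 = 139.5 and ps = 617/9 + (2/9)·454.25 = 169.5.
ΔCS = ½(380 + 454.25)(153 − 139.5) = 5631.1875; ΔPS = ½(380 + 454.25)(169.5 − 153) = 6882.5625.
Government spending = 30 × 454.25 = 13627.5.
DWL = ½ × 30 × (454.25 − 380) = 1113.75; fraction = 1113.75 / 13627.5 = 297/3634.

DWL / government spending = 297/3634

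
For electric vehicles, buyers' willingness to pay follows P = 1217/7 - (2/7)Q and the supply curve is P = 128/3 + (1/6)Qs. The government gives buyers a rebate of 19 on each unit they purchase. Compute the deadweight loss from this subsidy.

Pre-subsidy: 1217/7 - (2/7)Q = 128/3 + (1/6)Q gives Q* = 290 and P* = 91.
With the rebate, buyers effectively pay Pb = Ps − 19, where Ps is the price sellers receive.
On the curves, Pb = 1217/7 - (2/7)Q and Ps = 128/3 + (1/6)Q; the wedge Ps − Pb = 19 gives 128/3 + (1/6)Q − (1217/7 - (2/7)Q) = 19, so Q' = 332.
Then Pb = 1217/7 − (2/7)·332 = 79 and Ps = 128/3 + (1/6)·332 = 98.
The subsidy expands output by 332 − 290 = 42 past the efficient level; on those units the gap between marginal cost and willingness to pay runs from 0 up to 19.
DWL = ½ × 19 × 42 = 399.

Deadweight loss = 399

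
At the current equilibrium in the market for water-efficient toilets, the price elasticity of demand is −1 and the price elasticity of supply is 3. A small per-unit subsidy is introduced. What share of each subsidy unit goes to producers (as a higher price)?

Producer share = 0.25

For a small subsidy around the equilibrium, the benefit split depends on the relative slopes, which at a point are proportional to the elasticities.
Buyer share = εs/(εs + |εd|) = 3/(3 + 1) = 0.75; seller share = |εd|/(εs + |εd|) = 0.25.
So producers capture 0.25 of the subsidy.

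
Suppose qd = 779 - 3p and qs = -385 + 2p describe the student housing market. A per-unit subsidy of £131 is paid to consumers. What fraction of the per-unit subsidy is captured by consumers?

Pre-subsidy: 779 - 3p = -385 + 2p gives p* = 232.8, q* = 80.6.
With the rebate, buyers effectively pay pb = ps − 131, where ps is the price sellers receive.
Demand in terms of ps becomes qd = 779 − 3(ps − 131) = 1172 - 3ps. Setting this equal to supply: 1172 - 3ps = -385 + 2ps, so ps = 311.4.
Buyers pay pb = 311.4 − 131 = 180.4; q' = -385 + 2·311.4 = 237.8.
Buyers' price falls by p* − pb = 232.8 − 180.4 = 52.4; sellers' price rises by ps − p* = 311.4 − 232.8 = 78.6.
So consumers capture 52.4/131 = 0.4 of each unit of subsidy.

Consumer share = 0.4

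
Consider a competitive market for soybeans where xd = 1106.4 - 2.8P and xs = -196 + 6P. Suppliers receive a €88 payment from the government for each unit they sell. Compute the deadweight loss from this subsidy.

Pre-subsidy: 1106.4 - 2.8P = -196 + 6P gives P* = 148, x* = 692.
With the subsidy, sellers receive Ps = Pb + 88 for each unit, where Pb is the price buyers pay.
Supply in terms of Pb becomes xs = -196 + 6(Pb + 88) = 332 + 6Pb. Setting this equal to demand: 1106.4 - 2.8Pb = 332 + 6Pb, so Pb = 88.
Sellers receive Ps = 88 + 88 = 176; x' = 1106.4 − 2.8·88 = 860.
The subsidy expands output by 860 − 692 = 168 past the efficient level; on those units the gap between marginal cost and willingness to pay runs from 0 up to 88.
DWL = ½ × 88 × 168 = 7392.

Deadweight loss = €7392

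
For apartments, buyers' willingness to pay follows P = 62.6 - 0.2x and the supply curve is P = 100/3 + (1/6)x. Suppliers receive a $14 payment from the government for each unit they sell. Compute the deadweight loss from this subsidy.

Pre-subsidy: 62.6 - 0.2x = 100/3 + (1/6)x gives x* = 878/11 and P* = 513/11.
With the subsidy, sellers receive Ps = Pb + 14 for each unit, where Pb is the price buyers pay.
On the curves, Pb = 62.6 - 0.2x and Ps = 100/3 + (1/6)x; the wedge Ps − Pb = 14 gives 100/3 + (1/6)x − (62.6 - 0.2x) = 14, so x' = 118.
Then Pb = 62.6 − 0.2·118 = 39 and Ps = 100/3 + (1/6)·118 = 53.
The subsidy expands output by 118 − 878/11 = 420/11 past the efficient level; on those units the gap between marginal cost and willingness to pay runs from 0 up to 14.
DWL = ½ × 14 × 420/11 = 2940/11.

Deadweight loss = 2940/11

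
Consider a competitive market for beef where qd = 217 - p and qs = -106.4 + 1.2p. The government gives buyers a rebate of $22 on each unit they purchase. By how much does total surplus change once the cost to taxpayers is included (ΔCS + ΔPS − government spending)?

Net change in total surplus = -$132

Pre-subsidy: 217 - p = -106.4 + 1.2p gives p* = 147, q* = 70.
With the rebate, buyers effectively pay pb = ps − 22, where ps is the price sellers receive.
Demand in terms of ps becomes qd = 217 − 1(ps − 22) = 239 - ps. Setting this equal to supply: 239 - ps = -106.4 + 1.2ps, so ps = 157.
Buyers pay pb = 157 − 22 = 135; q' = -106.4 + 1.2·157 = 82.
ΔCS = ½(70 + 82)(147 − 135) = 912; ΔPS = ½(70 + 82)(157 − 147) = 760.
Government spending = 22 × 82 = 1804.
Net change = 912 + 760 − 1804 = -132. The loss equals the DWL triangle ½·22·12.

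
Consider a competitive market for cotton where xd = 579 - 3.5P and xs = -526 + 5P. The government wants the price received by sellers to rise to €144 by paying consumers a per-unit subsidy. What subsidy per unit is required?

Required subsidy s = €34 per unit

At a seller price of 144, quantity supplied is -526 + 5·144 = 194.
Buyers absorb 194 only when they pay Pb with 579 − 3.5·Pb = 194, i.e. Pb = 110.
s = Ps − Pb = 144 − 110 = 34.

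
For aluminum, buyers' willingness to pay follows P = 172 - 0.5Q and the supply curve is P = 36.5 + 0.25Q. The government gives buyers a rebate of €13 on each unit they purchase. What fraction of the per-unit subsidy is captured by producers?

Pre-subsidy: 172 - 0.5Q = 36.5 + 0.25Q gives Q* = 542/3 and P* = 245/3.
With the rebate, buyers effectively pay Pb = Ps − 13, where Ps is the price sellers receive.
On the curves, Pb = 172 - 0.5Q and Ps = 36.5 + 0.25Q; the wedge Ps − Pb = 13 gives 36.5 + 0.25Q − (172 - 0.5Q) = 13, so Q' = 198.
Then Pb = 172 − 0.5·198 = 73 and Ps = 36.5 + 0.25·198 = 86.
Buyers' price falls by P* − Pb = 245/3 − 73 = 26/3; sellers' price rises by Ps − P* = 86 − 245/3 = 13/3.
So producers capture (13/3)/13 = 1/3 of each unit of subsidy.

Producer share = 1/3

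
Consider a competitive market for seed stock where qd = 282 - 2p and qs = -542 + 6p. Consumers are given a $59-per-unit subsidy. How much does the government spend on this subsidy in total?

Pre-subsidy: 282 - 2p = -542 + 6p gives p* = 103, q* = 76.
With the rebate, buyers effectively pay pb = ps − 59, where ps is the price sellers receive.
Demand in terms of ps becomes qd = 282 − 2(ps − 59) = 400 - 2ps. Setting this equal to supply: 400 - 2ps = -542 + 6ps, so ps = 117.75.
Buyers pay pb = 117.75 − 59 = 58.75; q' = -542 + 6·117.75 = 164.5.
Government outlay = subsidy × quantity = 59 × 164.5 = 9705.5.

Government cost = $9705.5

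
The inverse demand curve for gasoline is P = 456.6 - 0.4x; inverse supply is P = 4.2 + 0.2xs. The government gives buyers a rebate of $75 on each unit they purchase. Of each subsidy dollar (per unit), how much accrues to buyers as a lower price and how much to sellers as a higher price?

Pre-subsidy: 456.6 - 0.4x = 4.2 + 0.2x gives x* = 754 and P* = 155.
With the rebate, buyers effectively pay Pb = Ps − 75, where Ps is the price sellers receive.
On the curves, Pb = 456.6 - 0.4x and Ps = 4.2 + 0.2x; the wedge Ps − Pb = 75 gives 4.2 + 0.2x − (456.6 - 0.4x) = 75, so x' = 879.
Then Pb = 456.6 − 0.4·879 = 105 and Ps = 4.2 + 0.2·879 = 180.
Buyers' price falls by P* − Pb = 155 − 105 = 50; sellers' price rises by Ps − P* = 180 − 155 = 25.

Buyers gain $50 per unit; sellers gain $25 per unit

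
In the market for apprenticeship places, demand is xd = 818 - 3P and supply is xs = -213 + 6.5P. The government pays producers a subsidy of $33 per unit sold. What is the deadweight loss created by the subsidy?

Deadweight loss = 42471/38

Pre-subsidy: 818 - 3P = -213 + 6.5P gives P* = 2062/19, x* = 9356/19.
With the subsidy, sellers receive Ps = Pb + 33 for each unit, where Pb is the price buyers pay.
Supply in terms of Pb becomes xs = -213 + 6.5(Pb + 33) = 1.5 + 6.5Pb. Setting this equal to demand: 818 - 3Pb = 1.5 + 6.5Pb, so Pb = 1633/19.
Sellers receive Ps = 1633/19 + 33 = 2260/19; x' = 818 − 3·(1633/19) = 10643/19.
The subsidy expands output by 10643/19 − 9356/19 = 1287/19 past the efficient level; on those units the gap between marginal cost and willingness to pay runs from 0 up to 33.
DWL = ½ × 33 × 1287/19 = 42471/38.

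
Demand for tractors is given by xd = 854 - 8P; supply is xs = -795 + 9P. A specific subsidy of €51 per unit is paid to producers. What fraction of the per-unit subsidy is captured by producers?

Pre-subsidy: 854 - 8P = -795 + 9P gives P* = 97, x* = 78.
With the subsidy, sellers receive Ps = Pb + 51 for each unit, where Pb is the price buyers pay.
Supply in terms of Pb becomes xs = -795 + 9(Pb + 51) = -336 + 9Pb. Setting this equal to demand: 854 - 8Pb = -336 + 9Pb, so Pb = 70.
Sellers receive Ps = 70 + 51 = 121; x' = 854 − 8·70 = 294.
Buyers' price falls by P* − Pb = 97 − 70 = 27; sellers' price rises by Ps − P* = 121 − 97 = 24.
So producers capture 24/51 = 8/17 of each unit of subsidy.

Producer share = 8/17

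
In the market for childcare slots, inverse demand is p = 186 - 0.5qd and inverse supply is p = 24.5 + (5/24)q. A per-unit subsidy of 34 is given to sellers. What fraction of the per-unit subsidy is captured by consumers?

Pre-subsidy: 186 - 0.5q = 24.5 + (5/24)q gives q* = 228 and p* = 72.
With the subsidy, sellers receive ps = pb + 34 for each unit, where pb is the price buyers pay.
On the curves, pb = 186 - 0.5q and ps = 24.5 + (5/24)q; the wedge ps − pb = 34 gives 24.5 + (5/24)q − (186 - 0.5q) = 34, so q' = 276.
Then pb = 186 − 0.5·276 = 48 and ps = 24.5 + (5/24)·276 = 82.
Buyers' price falls by p* − pb = 72 − 48 = 24; sellers' price rises by ps − p* = 82 − 72 = 10.
So consumers capture 24/34 = 12/17 of each unit of subsidy.

Consumer share = 12/17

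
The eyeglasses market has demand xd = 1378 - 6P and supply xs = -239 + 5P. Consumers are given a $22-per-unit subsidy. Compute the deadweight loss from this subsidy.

Deadweight loss = $660

Pre-subsidy: 1378 - 6P = -239 + 5P gives P* = 147, x* = 496.
With the rebate, buyers effectively pay Pb = Ps − 22, where Ps is the price sellers receive.
Demand in terms of Ps becomes xd = 1378 − 6(Ps − 22) = 1510 - 6Ps. Setting this equal to supply: 1510 - 6Ps = -239 + 5Ps, so Ps = 159.
Buyers pay Pb = 159 − 22 = 137; x' = -239 + 5·159 = 556.
The subsidy expands output by 556 − 496 = 60 past the efficient level; on those units the gap between marginal cost and willingness to pay runs from 0 up to 22.
DWL = ½ × 22 × 60 = 660.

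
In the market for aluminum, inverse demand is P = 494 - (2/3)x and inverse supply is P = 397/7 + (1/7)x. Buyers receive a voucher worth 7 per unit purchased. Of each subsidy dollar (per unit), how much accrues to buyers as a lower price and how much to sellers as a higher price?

Pre-subsidy: 494 - (2/3)x = 397/7 + (1/7)x gives x* = 9183/17 and P* = 2276/17.
With the rebate, buyers effectively pay Pb = Ps − 7, where Ps is the price sellers receive.
On the curves, Pb = 494 - (2/3)x and Ps = 397/7 + (1/7)x; the wedge Ps − Pb = 7 gives 397/7 + (1/7)x − (494 - (2/3)x) = 7, so x' = 9330/17.
Then Pb = 494 − (2/3)·(9330/17) = 2178/17 and Ps = 397/7 + (1/7)·(9330/17) = 2297/17.
Buyers' price falls by P* − Pb = 2276/17 − 2178/17 = 98/17; sellers' price rises by Ps − P* = 2297/17 − 2276/17 = 21/17.

Buyers gain 98/17 per unit; sellers gain 21/17 per unit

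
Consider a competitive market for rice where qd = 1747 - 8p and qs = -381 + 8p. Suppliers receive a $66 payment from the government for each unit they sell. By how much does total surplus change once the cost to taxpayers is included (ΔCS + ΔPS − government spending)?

Pre-subsidy: 1747 - 8p = -381 + 8p gives p* = 133, q* = 683.
With the subsidy, sellers receive ps = pb + 66 for each unit, where pb is the price buyers pay.
Supply in terms of pb becomes qs = -381 + 8(pb + 66) = 147 + 8pb. Setting this equal to demand: 1747 - 8pb = 147 + 8pb, so pb = 100.
Sellers receive ps = 100 + 66 = 166; q' = 1747 − 8·100 = 947.
ΔCS = ½(683 + 947)(133 − 100) = 26895; ΔPS = ½(683 + 947)(166 − 133) = 26895.
Government spending = 66 × 947 = 62502.
Net change = 26895 + 26895 − 62502 = -8712. The loss equals the DWL triangle ½·66·264.

Net change in total surplus = -$8712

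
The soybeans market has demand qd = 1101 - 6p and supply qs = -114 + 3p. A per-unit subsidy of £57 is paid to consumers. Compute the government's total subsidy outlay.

Pre-subsidy: 1101 - 6p = -114 + 3p gives p* = 135, q* = 291.
With the rebate, buyers effectively pay pb = ps − 57, where ps is the price sellers receive.
Demand in terms of ps becomes qd = 1101 − 6(ps − 57) = 1443 - 6ps. Setting this equal to supply: 1443 - 6ps = -114 + 3ps, so ps = 173.
Buyers pay pb = 173 − 57 = 116; q' = -114 + 3·173 = 405.
Government outlay = subsidy × quantity = 57 × 405 = 23085.

Government cost = £23085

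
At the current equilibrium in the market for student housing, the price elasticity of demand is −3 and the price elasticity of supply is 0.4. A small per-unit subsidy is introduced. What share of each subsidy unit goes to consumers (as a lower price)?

Consumer share = 2/17

For a small subsidy around the equilibrium, the benefit split depends on the relative slopes, which at a point are proportional to the elasticities.
Buyer share = εs/(εs + |εd|) = 0.4/(0.4 + 3) = 2/17; seller share = |εd|/(εs + |εd|) = 15/17.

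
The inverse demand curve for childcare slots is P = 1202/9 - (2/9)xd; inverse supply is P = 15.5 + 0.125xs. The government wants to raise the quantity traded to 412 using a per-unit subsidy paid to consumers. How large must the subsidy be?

At x = 412, from the demand curve buyers pay Pb = 1202/9 − (2/9)·412 = 42; from the supply curve sellers need Ps = 15.5 + 0.125·412 = 67.
The subsidy must fill the gap: s = Ps − Pb = 67 − 42 = 25.

Required subsidy s = 25 per unit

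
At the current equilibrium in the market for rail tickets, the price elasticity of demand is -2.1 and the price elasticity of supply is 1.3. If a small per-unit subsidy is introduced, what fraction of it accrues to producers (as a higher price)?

For a small subsidy around the equilibrium, the benefit split depends on the relative slopes, which at a point are proportional to the elasticities.
Buyer share = εs/(εs + |εd|) = 1.3/(1.3 + 2.1) = 13/34; seller share = |εd|/(εs + |εd|) = 21/34.
So producers capture 21/34 of the subsidy.

Producer share = 21/34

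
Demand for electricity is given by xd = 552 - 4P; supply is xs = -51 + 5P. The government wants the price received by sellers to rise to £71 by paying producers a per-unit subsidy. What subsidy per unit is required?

At a seller price of 71, quantity supplied is -51 + 5·71 = 304.
Buyers absorb 304 only when they pay Pb with 552 − 4·Pb = 304, i.e. Pb = 62.
s = Ps − Pb = 71 − 62 = 9.

Required subsidy s = £9 per unit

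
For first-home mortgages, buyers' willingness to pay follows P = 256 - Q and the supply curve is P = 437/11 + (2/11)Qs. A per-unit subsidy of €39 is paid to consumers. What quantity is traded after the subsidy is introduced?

Q' = 216

Pre-subsidy: 256 - Q = 437/11 + (2/11)Q gives Q* = 183 and P* = 73.
With the rebate, buyers effectively pay Pb = Ps − 39, where Ps is the price sellers receive.
On the curves, Pb = 256 - Q and Ps = 437/11 + (2/11)Q; the wedge Ps − Pb = 39 gives 437/11 + (2/11)Q − (256 - Q) = 39, so Q' = 216.
Then Pb = 256 − 1·216 = 40 and Ps = 437/11 + (2/11)·216 = 79.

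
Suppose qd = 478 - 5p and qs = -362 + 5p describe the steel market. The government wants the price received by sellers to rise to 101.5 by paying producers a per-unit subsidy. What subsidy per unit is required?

Required subsidy s = 35 per unit

At a seller price of 101.5, quantity supplied is -362 + 5·101.5 = 145.5.
Buyers absorb 145.5 only when they pay pb with 478 − 5·pb = 145.5, i.e. pb = 66.5.
s = ps − pb = 101.5 − 66.5 = 35.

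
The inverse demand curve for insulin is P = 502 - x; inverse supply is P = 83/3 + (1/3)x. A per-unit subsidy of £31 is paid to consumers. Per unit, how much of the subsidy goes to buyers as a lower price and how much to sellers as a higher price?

Buyers gain £23.25 per unit; sellers gain £7.75 per unit

Pre-subsidy: 502 - x = 83/3 + (1/3)x gives x* = 355.75 and P* = 146.25.
With the rebate, buyers effectively pay Pb = Ps − 31, where Ps is the price sellers receive.
On the curves, Pb = 502 - x and Ps = 83/3 + (1/3)x; the wedge Ps − Pb = 31 gives 83/3 + (1/3)x − (502 - x) = 31, so x' = 379.
Then Pb = 502 − 1·379 = 123 and Ps = 83/3 + (1/3)·379 = 154.
Buyers' price falls by P* − Pb = 146.25 − 123 = 23.25; sellers' price rises by Ps − P* = 154 − 146.25 = 7.75.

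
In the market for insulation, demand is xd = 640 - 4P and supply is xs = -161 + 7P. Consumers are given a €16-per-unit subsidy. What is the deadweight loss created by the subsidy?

Deadweight loss = 3584/11

Pre-subsidy: 640 - 4P = -161 + 7P gives P* = 801/11, x* = 3836/11.
With the rebate, buyers effectively pay Pb = Ps − 16, where Ps is the price sellers receive.
Demand in terms of Ps becomes xd = 640 − 4(Ps − 16) = 704 - 4Ps. Setting this equal to supply: 704 - 4Ps = -161 + 7Ps, so Ps = 865/11.
Buyers pay Pb = 865/11 − 16 = 689/11; x' = -161 + 7·(865/11) = 4284/11.
The subsidy expands output by 4284/11 − 3836/11 = 448/11 past the efficient level; on those units the gap between marginal cost and willingness to pay runs from 0 up to 16.
DWL = ½ × 16 × 448/11 = 3584/11.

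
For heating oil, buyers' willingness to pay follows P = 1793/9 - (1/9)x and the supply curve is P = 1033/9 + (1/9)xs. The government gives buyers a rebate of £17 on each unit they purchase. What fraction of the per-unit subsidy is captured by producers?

Pre-subsidy: 1793/9 - (1/9)x = 1033/9 + (1/9)x gives x* = 380 and P* = 157.
With the rebate, buyers effectively pay Pb = Ps − 17, where Ps is the price sellers receive.
On the curves, Pb = 1793/9 - (1/9)x and Ps = 1033/9 + (1/9)x; the wedge Ps − Pb = 17 gives 1033/9 + (1/9)x − (1793/9 - (1/9)x) = 17, so x' = 456.5.
Then Pb = 1793/9 − (1/9)·456.5 = 148.5 and Ps = 1033/9 + (1/9)·456.5 = 165.5.
Buyers' price falls by P* − Pb = 157 − 148.5 = 8.5; sellers' price rises by Ps − P* = 165.5 − 157 = 8.5.
So producers capture 8.5/17 = 0.5 of each unit of subsidy.

Producer share = 0.5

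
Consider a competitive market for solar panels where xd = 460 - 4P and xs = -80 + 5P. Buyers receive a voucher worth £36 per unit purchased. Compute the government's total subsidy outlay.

Government cost = £10800

Pre-subsidy: 460 - 4P = -80 + 5P gives P* = 60, x* = 220.
With the rebate, buyers effectively pay Pb = Ps − 36, where Ps is the price sellers receive.
Demand in terms of Ps becomes xd = 460 − 4(Ps − 36) = 604 - 4Ps. Setting this equal to supply: 604 - 4Ps = -80 + 5Ps, so Ps = 76.
Buyers pay Pb = 76 − 36 = 40; x' = -80 + 5·76 = 300.
Government outlay = subsidy × quantity = 36 × 300 = 10800.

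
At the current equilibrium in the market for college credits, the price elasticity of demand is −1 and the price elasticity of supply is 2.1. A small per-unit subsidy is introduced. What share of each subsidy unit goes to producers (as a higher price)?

For a small subsidy around the equilibrium, the benefit split depends on the relative slopes, which at a point are proportional to the elasticities.
Buyer share = εs/(εs + |εd|) = 2.1/(2.1 + 1) = 21/31; seller share = |εd|/(εs + |εd|) = 10/31.
So producers capture 10/31 of the subsidy.

Producer share = 10/31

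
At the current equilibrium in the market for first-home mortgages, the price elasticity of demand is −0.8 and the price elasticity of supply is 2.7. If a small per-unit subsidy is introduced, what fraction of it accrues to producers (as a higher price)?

Producer share = 8/35

For a small subsidy around the equilibrium, the benefit split depends on the relative slopes, which at a point are proportional to the elasticities.
Buyer share = εs/(εs + |εd|) = 2.7/(2.7 + 0.8) = 27/35; seller share = |εd|/(εs + |εd|) = 8/35.
So producers capture 8/35 of the subsidy.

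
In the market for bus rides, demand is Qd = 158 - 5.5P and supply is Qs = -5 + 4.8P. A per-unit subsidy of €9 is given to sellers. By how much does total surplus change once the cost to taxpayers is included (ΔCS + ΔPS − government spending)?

Net change in total surplus = -10692/103

Pre-subsidy: 158 - 5.5P = -5 + 4.8P gives P* = 1630/103, Q* = 7309/103.
With the subsidy, sellers receive Ps = Pb + 9 for each unit, where Pb is the price buyers pay.
Supply in terms of Pb becomes Qs = -5 + 4.8(Pb + 9) = 38.2 + 4.8Pb. Setting this equal to demand: 158 - 5.5Pb = 38.2 + 4.8Pb, so Pb = 1198/103.
Sellers receive Ps = 1198/103 + 9 = 2125/103; Q' = 158 − 5.5·(1198/103) = 9685/103.
ΔCS = ½(7309/103 + 9685/103)(1630/103 − 1198/103) = 3670704/10609; ΔPS = ½(7309/103 + 9685/103)(2125/103 − 1630/103) = 4206015/10609.
Government spending = 9 × 9685/103 = 87165/103.
Net change = 3670704/10609 + 4206015/10609 − 87165/103 = -10692/103. The loss equals the DWL triangle ½·9·2376/103.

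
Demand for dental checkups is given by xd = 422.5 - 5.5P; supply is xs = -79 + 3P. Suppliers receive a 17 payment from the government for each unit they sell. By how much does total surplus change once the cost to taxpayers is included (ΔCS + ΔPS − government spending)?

Pre-subsidy: 422.5 - 5.5P = -79 + 3P gives P* = 59, x* = 98.
With the subsidy, sellers receive Ps = Pb + 17 for each unit, where Pb is the price buyers pay.
Supply in terms of Pb becomes xs = -79 + 3(Pb + 17) = -28 + 3Pb. Setting this equal to demand: 422.5 - 5.5Pb = -28 + 3Pb, so Pb = 53.
Sellers receive Ps = 53 + 17 = 70; x' = 422.5 − 5.5·53 = 131.
ΔCS = ½(98 + 131)(59 − 53) = 687; ΔPS = ½(98 + 131)(70 − 59) = 1259.5.
Government spending = 17 × 131 = 2227.
Net change = 687 + 1259.5 − 2227 = -280.5. The loss equals the DWL triangle ½·17·33.

Net change in total surplus = -280.5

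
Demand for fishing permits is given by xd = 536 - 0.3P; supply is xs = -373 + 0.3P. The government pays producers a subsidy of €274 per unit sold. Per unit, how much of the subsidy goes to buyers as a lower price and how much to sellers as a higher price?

Buyers gain €137 per unit; sellers gain €137 per unit

Pre-subsidy: 536 - 0.3P = -373 + 0.3P gives P* = 1515, x* = 81.5.
With the subsidy, sellers receive Ps = Pb + 274 for each unit, where Pb is the price buyers pay.
Supply in terms of Pb becomes xs = -373 + 0.3(Pb + 274) = -290.8 + 0.3Pb. Setting this equal to demand: 536 - 0.3Pb = -290.8 + 0.3Pb, so Pb = 1378.
Sellers receive Ps = 1378 + 274 = 1652; x' = 536 − 0.3·1378 = 122.6.
Buyers' price falls by P* − Pb = 1515 − 1378 = 137; sellers' price rises by Ps − P* = 1652 − 1515 = 137.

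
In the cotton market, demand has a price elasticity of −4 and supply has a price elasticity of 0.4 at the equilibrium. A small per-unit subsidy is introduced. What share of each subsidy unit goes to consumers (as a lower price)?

For a small subsidy around the equilibrium, the benefit split depends on the relative slopes, which at a point are proportional to the elasticities.
Buyer share = εs/(εs + |εd|) = 0.4/(0.4 + 4) = 1/11; seller share = |εd|/(εs + |εd|) = 10/11.

Consumer share = 1/11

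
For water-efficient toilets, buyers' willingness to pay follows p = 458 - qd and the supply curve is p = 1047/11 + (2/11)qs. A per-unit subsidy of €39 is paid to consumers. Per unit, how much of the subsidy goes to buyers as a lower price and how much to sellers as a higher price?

Buyers gain €33 per unit; sellers gain €6 per unit

Pre-subsidy: 458 - q = 1047/11 + (2/11)q gives q* = 307 and p* = 151.
With the rebate, buyers effectively pay pb = ps − 39, where ps is the price sellers receive.
On the curves, pb = 458 - q and ps = 1047/11 + (2/11)q; the wedge ps − pb = 39 gives 1047/11 + (2/11)q − (458 - q) = 39, so q' = 340.
Then pb = 458 − 1·340 = 118 and ps = 1047/11 + (2/11)·340 = 157.
Buyers' price falls by p* − pb = 151 − 118 = 33; sellers' price rises by ps − p* = 157 − 151 = 6.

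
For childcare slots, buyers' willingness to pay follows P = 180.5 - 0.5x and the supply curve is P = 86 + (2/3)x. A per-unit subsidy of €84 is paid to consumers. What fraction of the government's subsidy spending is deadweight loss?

Pre-subsidy: 180.5 - 0.5x = 86 + (2/3)x gives x* = 81 and P* = 140.
With the rebate, buyers effectively pay Pb = Ps − 84, where Ps is the price sellers receive.
On the curves, Pb = 180.5 - 0.5x and Ps = 86 + (2/3)x; the wedge Ps − Pb = 84 gives 86 + (2/3)x − (180.5 - 0.5x) = 84, so x' = 153.
Then Pb = 180.5 − 0.5·153 = 104 and Ps = 86 + (2/3)·153 = 188.
ΔCS = ½(81 + 153)(140 − 104) = 4212; ΔPS = ½(81 + 153)(188 − 140) = 5616.
Government spending = 84 × 153 = 12852.
DWL = ½ × 84 × (153 − 81) = 3024; fraction = 3024 / 12852 = 4/17.

DWL / government spending = 4/17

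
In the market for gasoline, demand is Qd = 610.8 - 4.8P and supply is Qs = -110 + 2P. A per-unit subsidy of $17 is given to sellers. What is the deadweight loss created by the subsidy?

Deadweight loss = $204

Pre-subsidy: 610.8 - 4.8P = -110 + 2P gives P* = 106, Q* = 102.
With the subsidy, sellers receive Ps = Pb + 17 for each unit, where Pb is the price buyers pay.
Supply in terms of Pb becomes Qs = -110 + 2(Pb + 17) = -76 + 2Pb. Setting this equal to demand: 610.8 - 4.8Pb = -76 + 2Pb, so Pb = 101.
Sellers receive Ps = 101 + 17 = 118; Q' = 610.8 − 4.8·101 = 126.
The subsidy expands output by 126 − 102 = 24 past the efficient level; on those units the gap between marginal cost and willingness to pay runs from 0 up to 17.
DWL = ½ × 17 × 24 = 204.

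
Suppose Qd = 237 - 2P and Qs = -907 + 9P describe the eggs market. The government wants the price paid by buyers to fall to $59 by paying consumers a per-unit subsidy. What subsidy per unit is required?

At a buyer price of 59, quantity demanded is 237 − 2·59 = 119.
Sellers supply 119 only when they receive Ps with -907 + 9·Ps = 119, i.e. Ps = 114.
s = Ps − Pb = 114 − 59 = 55.

Required subsidy s = $55 per unit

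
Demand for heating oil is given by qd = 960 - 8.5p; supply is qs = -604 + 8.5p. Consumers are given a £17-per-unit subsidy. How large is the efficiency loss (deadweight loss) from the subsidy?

Pre-subsidy: 960 - 8.5p = -604 + 8.5p gives p* = 92, q* = 178.
With the rebate, buyers effectively pay pb = ps − 17, where ps is the price sellers receive.
Demand in terms of ps becomes qd = 960 − 8.5(ps − 17) = 1104.5 - 8.5ps. Setting this equal to supply: 1104.5 - 8.5ps = -604 + 8.5ps, so ps = 100.5.
Buyers pay pb = 100.5 − 17 = 83.5; q' = -604 + 8.5·100.5 = 250.25.
The subsidy expands output by 250.25 − 178 = 72.25 past the efficient level; on those units the gap between marginal cost and willingness to pay runs from 0 up to 17.
DWL = ½ × 17 × 72.25 = 614.125.

Deadweight loss = £614.125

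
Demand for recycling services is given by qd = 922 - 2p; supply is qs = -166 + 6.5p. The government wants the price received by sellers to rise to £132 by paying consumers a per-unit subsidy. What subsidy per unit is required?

At a seller price of 132, quantity supplied is -166 + 6.5·132 = 692.
Buyers absorb 692 only when they pay pb with 922 − 2·pb = 692, i.e. pb = 115.
s = ps − pb = 132 − 115 = 17.

Required subsidy s = £17 per unit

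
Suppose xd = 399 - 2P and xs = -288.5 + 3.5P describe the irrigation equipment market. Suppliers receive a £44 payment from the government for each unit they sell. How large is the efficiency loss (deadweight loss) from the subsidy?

Pre-subsidy: 399 - 2P = -288.5 + 3.5P gives P* = 125, x* = 149.
With the subsidy, sellers receive Ps = Pb + 44 for each unit, where Pb is the price buyers pay.
Supply in terms of Pb becomes xs = -288.5 + 3.5(Pb + 44) = -134.5 + 3.5Pb. Setting this equal to demand: 399 - 2Pb = -134.5 + 3.5Pb, so Pb = 97.
Sellers receive Ps = 97 + 44 = 141; x' = 399 − 2·97 = 205.
The subsidy expands output by 205 − 149 = 56 past the efficient level; on those units the gap between marginal cost and willingness to pay runs from 0 up to 44.
DWL = ½ × 44 × 56 = 1232.

Deadweight loss = £1232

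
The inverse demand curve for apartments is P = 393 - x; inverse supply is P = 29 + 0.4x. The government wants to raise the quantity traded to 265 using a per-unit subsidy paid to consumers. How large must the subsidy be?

At x = 265, from the demand curve buyers pay Pb = 393 − 1·265 = 128; from the supply curve sellers need Ps = 29 + 0.4·265 = 135.
The subsidy must fill the gap: s = Ps − Pb = 135 − 128 = 7.

Required subsidy s = 7 per unit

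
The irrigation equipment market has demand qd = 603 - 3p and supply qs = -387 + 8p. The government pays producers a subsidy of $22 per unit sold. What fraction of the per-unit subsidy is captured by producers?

Producer share = 3/11

Pre-subsidy: 603 - 3p = -387 + 8p gives p* = 90, q* = 333.
With the subsidy, sellers receive ps = pb + 22 for each unit, where pb is the price buyers pay.
Supply in terms of pb becomes qs = -387 + 8(pb + 22) = -211 + 8pb. Setting this equal to demand: 603 - 3pb = -211 + 8pb, so pb = 74.
Sellers receive ps = 74 + 22 = 96; q' = 603 − 3·74 = 381.
Buyers' price falls by p* − pb = 90 − 74 = 16; sellers' price rises by ps − p* = 96 − 90 = 6.
So producers capture 6/22 = 3/11 of each unit of subsidy.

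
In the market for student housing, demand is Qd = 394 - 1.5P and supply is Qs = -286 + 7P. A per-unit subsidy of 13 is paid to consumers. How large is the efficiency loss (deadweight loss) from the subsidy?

Deadweight loss = 3549/34

Pre-subsidy: 394 - 1.5P = -286 + 7P gives P* = 80, Q* = 274.
With the rebate, buyers effectively pay Pb = Ps − 13, where Ps is the price sellers receive.
Demand in terms of Ps becomes Qd = 394 − 1.5(Ps − 13) = 413.5 - 1.5Ps. Setting this equal to supply: 413.5 - 1.5Ps = -286 + 7Ps, so Ps = 1399/17.
Buyers pay Pb = 1399/17 − 13 = 1178/17; Q' = -286 + 7·(1399/17) = 4931/17.
The subsidy expands output by 4931/17 − 274 = 273/17 past the efficient level; on those units the gap between marginal cost and willingness to pay runs from 0 up to 13.
DWL = ½ × 13 × 273/17 = 3549/34.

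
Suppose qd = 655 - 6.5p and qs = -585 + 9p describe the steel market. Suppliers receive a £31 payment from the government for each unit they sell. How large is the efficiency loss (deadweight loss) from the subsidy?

Deadweight loss = £1813.5

Pre-subsidy: 655 - 6.5p = -585 + 9p gives p* = 80, q* = 135.
With the subsidy, sellers receive ps = pb + 31 for each unit, where pb is the price buyers pay.
Supply in terms of pb becomes qs = -585 + 9(pb + 31) = -306 + 9pb. Setting this equal to demand: 655 - 6.5pb = -306 + 9pb, so pb = 62.
Sellers receive ps = 62 + 31 = 93; q' = 655 − 6.5·62 = 252.
The subsidy expands output by 252 − 135 = 117 past the efficient level; on those units the gap between marginal cost and willingness to pay runs from 0 up to 31.
DWL = ½ × 31 × 117 = 1813.5.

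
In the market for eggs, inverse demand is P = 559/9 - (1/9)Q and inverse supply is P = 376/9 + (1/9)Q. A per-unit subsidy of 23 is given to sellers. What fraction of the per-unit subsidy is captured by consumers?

Consumer share = 0.5

Pre-subsidy: 559/9 - (1/9)Q = 376/9 + (1/9)Q gives Q* = 91.5 and P* = 935/18.
With the subsidy, sellers receive Ps = Pb + 23 for each unit, where Pb is the price buyers pay.
On the curves, Pb = 559/9 - (1/9)Q and Ps = 376/9 + (1/9)Q; the wedge Ps − Pb = 23 gives 376/9 + (1/9)Q − (559/9 - (1/9)Q) = 23, so Q' = 195.
Then Pb = 559/9 − (1/9)·195 = 364/9 and Ps = 376/9 + (1/9)·195 = 571/9.
Buyers' price falls by P* − Pb = 935/18 − 364/9 = 11.5; sellers' price rises by Ps − P* = 571/9 − 935/18 = 11.5.
So consumers capture 11.5/23 = 0.5 of each unit of subsidy.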